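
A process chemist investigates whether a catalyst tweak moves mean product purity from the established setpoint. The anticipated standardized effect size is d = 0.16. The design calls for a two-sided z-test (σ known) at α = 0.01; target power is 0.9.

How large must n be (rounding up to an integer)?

Set Φ(δ − 2.576) = 0.9; then δ − 2.576 = Φ⁻¹(0.9) = 1.282, giving δ = 3.857.
(The Φ(−δ − z_{α/2}) term is vanishingly small for δ > 0 and is dropped in the standard sample-size formula.)
δ = d·√n ⇒ n = (δ/d)² = (3.857 / 0.16)² = 581.23.
Round up to the next whole unit.

n = 582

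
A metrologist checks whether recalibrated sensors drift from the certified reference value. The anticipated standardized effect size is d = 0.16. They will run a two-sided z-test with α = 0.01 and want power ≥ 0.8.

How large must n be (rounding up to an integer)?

Set Φ(δ − 2.576) = 0.8; then δ − 2.576 = Φ⁻¹(0.8) = 0.842, giving δ = 3.417.
(The Φ(−δ − z_{α/2}) term is vanishingly small for δ > 0 and is dropped in the standard sample-size formula.)
δ = d·√n ⇒ n = (δ/d)² = (3.417 / 0.16)² = 456.21.
Round up to the next whole unit.

n = 457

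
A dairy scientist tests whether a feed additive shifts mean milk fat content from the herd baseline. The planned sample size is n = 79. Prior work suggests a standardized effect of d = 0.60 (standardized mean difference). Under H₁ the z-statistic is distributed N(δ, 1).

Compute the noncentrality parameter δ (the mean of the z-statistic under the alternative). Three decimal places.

δ ≈ 5.333

The noncentrality parameter scales effect size by the design's sample-size factor: δ = d·√n = 0.60 × √79 = 5.3329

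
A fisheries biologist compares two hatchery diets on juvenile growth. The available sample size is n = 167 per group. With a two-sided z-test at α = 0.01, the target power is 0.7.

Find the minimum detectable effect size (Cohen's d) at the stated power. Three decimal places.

d ≈ 0.339

Need Φ(δ − 2.576) = 0.7, so δ = 2.576 + 0.524 = 3.100.
(Lower-tail contribution to power is negligible for δ > 0.)
δ = d·√(n/2) ⇒ d = δ/√(n/2) = 3.100/√(167/2) = 0.3393.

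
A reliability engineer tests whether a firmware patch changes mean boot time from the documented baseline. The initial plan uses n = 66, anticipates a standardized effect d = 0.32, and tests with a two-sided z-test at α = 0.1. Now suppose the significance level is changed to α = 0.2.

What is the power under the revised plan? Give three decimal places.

δ = d·√n = 0.32 × √66 = 2.5997 (unchanged). New critical value: z_{0.1} = 1.282.
Revised power = Φ(δ − 1.282) + Φ(−δ − 1.282) = Φ(1.318) + Φ(-3.881) = 0.9063 + 0.0001 = 0.9063.

Power ≈ 0.906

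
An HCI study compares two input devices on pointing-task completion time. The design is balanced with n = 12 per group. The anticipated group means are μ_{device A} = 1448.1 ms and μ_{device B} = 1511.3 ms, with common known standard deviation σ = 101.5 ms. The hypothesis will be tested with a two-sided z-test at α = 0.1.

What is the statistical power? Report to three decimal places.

Power ≈ 0.453

Standardized effect: d = |μ_{device A} − μ_{device B}| / σ = |1448.1 − 1511.3| / 101.5 = 0.6227
Noncentrality parameter: δ = d·√(n/2) = 0.6227 × √(12/2) = 1.5252
Two-sided α = 0.1 → critical value z_{0.05} = 1.645.
Power = Φ(δ − 1.645) + Φ(−δ − 1.645) = Φ(-0.120) + Φ(-3.170) = 0.4524 + 0.0008 = 0.4531.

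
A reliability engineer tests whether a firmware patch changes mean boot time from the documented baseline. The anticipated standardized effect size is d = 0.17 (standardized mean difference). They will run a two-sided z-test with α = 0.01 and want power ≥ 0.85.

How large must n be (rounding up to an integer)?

For power 0.85 need Φ(δ − z_{0.005}) = 0.85, so δ = z_{0.005} + z_{0.15} = 2.576 + 1.036 = 3.612.
(For δ > 0 the lower-tail rejection region contributes negligibly to power, so the one-term inversion is standard.)
δ = d·√n ⇒ n = (δ/d)² = (3.612 / 0.17)² = 451.50.
Round up to the next whole unit.

n = 452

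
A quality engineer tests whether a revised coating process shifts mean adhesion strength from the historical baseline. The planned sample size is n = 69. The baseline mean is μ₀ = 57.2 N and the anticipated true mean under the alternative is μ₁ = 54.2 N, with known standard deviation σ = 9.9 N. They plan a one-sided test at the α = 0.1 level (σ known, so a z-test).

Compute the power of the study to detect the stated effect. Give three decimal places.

Standardized effect: d = |μ₁ − μ₀| / σ = |54.2 − 57.2| / 9.9 = 0.3030
Noncentrality parameter: δ = d·√n = 0.3030 × √69 = 2.5172
One-sided α = 0.1 → critical value z_{0.1} = 1.282.
Power = P(Z > 1.282 − δ) = Φ(1.236) = 0.8917.

Power ≈ 0.892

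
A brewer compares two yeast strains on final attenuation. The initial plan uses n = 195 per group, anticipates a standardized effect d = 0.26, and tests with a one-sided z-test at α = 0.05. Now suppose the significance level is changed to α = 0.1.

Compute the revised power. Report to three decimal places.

δ = d·√(n/2) = 0.26 × √(195/2) = 2.5673 (unchanged). New critical value: z_{0.1} = 1.282.
Revised power = Φ(δ − 1.282) = Φ(1.286) = 0.9007.

Power ≈ 0.901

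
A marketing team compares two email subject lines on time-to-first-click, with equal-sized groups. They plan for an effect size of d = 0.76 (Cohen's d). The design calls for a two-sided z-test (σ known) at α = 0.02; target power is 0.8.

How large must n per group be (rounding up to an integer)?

n = 35 per group

Set Φ(δ − 2.326) = 0.8; then δ − 2.326 = Φ⁻¹(0.8) = 0.842, giving δ = 3.168.
(Ignoring the negligible lower-tail rejection probability gives the usual closed-form inversion.)
δ = d·√(n/2) ⇒ n = 2(δ/d)² = 2 × (3.168 / 0.76)² = 34.75.
Round up to the next whole unit.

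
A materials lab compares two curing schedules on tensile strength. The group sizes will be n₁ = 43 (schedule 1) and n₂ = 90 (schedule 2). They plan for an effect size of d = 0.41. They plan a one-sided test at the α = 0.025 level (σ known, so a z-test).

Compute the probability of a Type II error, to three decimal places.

β ≈ 0.401

Noncentrality parameter: δ = d / √(1/n₁ + 1/n₂) = 0.41 / √(1/43 + 1/90) = 2.2116
One-sided α = 0.025 → critical value z_{0.025} = 1.960.
Power = P(Z > 1.960 − δ) = Φ(0.252) = 0.5994.
Type II error: β = 1 − power = 1 − 0.5994 = 0.4006.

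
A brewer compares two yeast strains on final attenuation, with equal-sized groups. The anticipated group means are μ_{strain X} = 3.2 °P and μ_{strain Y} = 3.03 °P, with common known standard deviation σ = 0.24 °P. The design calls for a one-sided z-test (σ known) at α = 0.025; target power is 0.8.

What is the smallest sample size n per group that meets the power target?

n = 32 per group

Standardized effect: d = |μ_{strain X} − μ_{strain Y}| / σ = |3.2 − 3.03| / 0.24 = 0.7083
For power 0.8 need Φ(δ − z_{0.025}) = 0.8, so δ = z_{0.025} + z_{0.20} = 1.960 + 0.842 = 2.802.
δ = d·√(n/2) ⇒ n = 2(δ/d)² = 2 × (2.802 / 0.7083)² = 31.29.
Round up to the next whole unit.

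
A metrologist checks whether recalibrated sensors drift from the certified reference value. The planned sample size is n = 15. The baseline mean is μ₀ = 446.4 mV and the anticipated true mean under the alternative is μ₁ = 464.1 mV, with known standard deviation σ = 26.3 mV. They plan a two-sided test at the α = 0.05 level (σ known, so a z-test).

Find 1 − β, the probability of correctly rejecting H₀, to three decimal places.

Standardized effect: d = |μ₁ − μ₀| / σ = |464.1 − 446.4| / 26.3 = 0.6730
Noncentrality parameter: δ = d·√n = 0.6730 × √15 = 2.6065
Two-sided α = 0.05 → critical value z_{0.025} = 1.960.
Power = Φ(δ − 1.960) + Φ(−δ − 1.960) = Φ(0.647) + Φ(-4.566) = 0.7410 + 0.0000 = 0.7410.

Power ≈ 0.741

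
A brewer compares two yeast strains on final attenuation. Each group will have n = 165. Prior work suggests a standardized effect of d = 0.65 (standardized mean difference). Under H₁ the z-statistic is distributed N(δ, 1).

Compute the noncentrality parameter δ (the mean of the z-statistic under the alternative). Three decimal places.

δ ≈ 5.904

δ = d·√(n/2) = 0.65 × √(165/2) = 5.9039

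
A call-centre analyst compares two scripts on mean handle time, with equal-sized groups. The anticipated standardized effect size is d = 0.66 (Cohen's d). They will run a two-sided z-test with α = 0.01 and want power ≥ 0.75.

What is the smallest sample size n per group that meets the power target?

n = 49 per group

For power 0.75 need Φ(δ − z_{0.005}) = 0.75, so δ = z_{0.005} + z_{0.25} = 2.576 + 0.674 = 3.250.
(Ignoring the negligible lower-tail rejection probability gives the usual closed-form inversion.)
δ = d·√(n/2) ⇒ n = 2(δ/d)² = 2 × (3.250 / 0.66)² = 48.51.
Round up to the next whole unit.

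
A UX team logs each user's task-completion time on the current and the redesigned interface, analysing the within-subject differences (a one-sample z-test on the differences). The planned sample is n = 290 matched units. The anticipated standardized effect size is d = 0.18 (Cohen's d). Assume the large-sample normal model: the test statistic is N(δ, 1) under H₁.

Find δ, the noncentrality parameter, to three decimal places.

δ ≈ 3.065

The noncentrality parameter scales effect size by the design's sample-size factor: δ = d·√n = 0.18 × √290 = 3.0653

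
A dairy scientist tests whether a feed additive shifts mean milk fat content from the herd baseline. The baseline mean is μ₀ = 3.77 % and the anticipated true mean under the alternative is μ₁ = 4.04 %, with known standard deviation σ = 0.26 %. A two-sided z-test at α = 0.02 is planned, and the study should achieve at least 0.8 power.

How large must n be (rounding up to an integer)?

Standardized effect: d = |μ₁ − μ₀| / σ = |4.04 − 3.77| / 0.26 = 1.0385
For power 0.8 need Φ(δ − z_{0.01}) = 0.8, so δ = z_{0.01} + z_{0.20} = 2.326 + 0.842 = 3.168.
(Ignoring the negligible lower-tail rejection probability gives the usual closed-form inversion.)
δ = d·√n ⇒ n = (δ/d)² = (3.168 / 1.0385)² = 9.31.
Round up to the next whole unit.

n = 10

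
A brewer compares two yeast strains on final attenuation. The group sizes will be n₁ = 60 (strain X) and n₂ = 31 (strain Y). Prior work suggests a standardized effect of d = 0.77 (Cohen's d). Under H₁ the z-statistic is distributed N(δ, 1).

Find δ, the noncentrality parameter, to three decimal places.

δ ≈ 3.481

The noncentrality parameter scales effect size by the design's sample-size factor: δ = d / √(1/n₁ + 1/n₂) = 0.77 / √(1/60 + 1/31) = 3.4812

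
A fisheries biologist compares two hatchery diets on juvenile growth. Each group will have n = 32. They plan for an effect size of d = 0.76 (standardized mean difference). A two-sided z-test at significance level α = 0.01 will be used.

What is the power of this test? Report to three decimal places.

Power ≈ 0.679

Noncentrality parameter: δ = d·√(n/2) = 0.76 × √(32/2) = 3.0400
Critical value for a two-sided test at α = 0.01: z_{α/2} = 2.576.
Power = Φ(δ − 2.576) + Φ(−δ − 2.576) = Φ(0.464) + Φ(-5.616) = 0.6787 + 0.0000 = 0.6787.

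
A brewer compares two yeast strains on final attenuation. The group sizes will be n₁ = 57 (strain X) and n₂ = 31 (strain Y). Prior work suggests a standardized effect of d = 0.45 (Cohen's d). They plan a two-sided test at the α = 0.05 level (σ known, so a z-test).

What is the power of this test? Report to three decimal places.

Noncentrality parameter: λ = d / √(1/n₁ + 1/n₂) = 0.45 / √(1/57 + 1/31) = 2.0165
Critical value for a two-sided test at α = 0.05: z_{α/2} = 1.960.
Power = Φ(λ − 1.960) + Φ(−λ − 1.960) = Φ(0.056) + Φ(-3.976) = 0.5225 + 0.0000 = 0.5226.

Power ≈ 0.523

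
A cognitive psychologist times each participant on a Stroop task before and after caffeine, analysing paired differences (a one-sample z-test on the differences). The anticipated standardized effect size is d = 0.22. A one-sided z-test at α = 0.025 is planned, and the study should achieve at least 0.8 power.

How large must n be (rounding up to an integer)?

n = 163

Set Φ(δ − 1.960) = 0.8; then δ − 1.960 = Φ⁻¹(0.8) = 0.842, giving δ = 2.802.
δ = d·√n ⇒ n = (δ/d)² = (2.802 / 0.22)² = 162.17.
Round up to the next whole unit.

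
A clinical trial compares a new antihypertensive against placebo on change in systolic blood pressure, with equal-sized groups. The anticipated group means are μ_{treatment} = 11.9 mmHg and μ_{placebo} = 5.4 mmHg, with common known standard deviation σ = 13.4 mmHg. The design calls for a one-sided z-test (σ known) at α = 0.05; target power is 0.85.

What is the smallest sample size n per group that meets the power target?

Standardized effect: d = |μ_{treatment} − μ_{placebo}| / σ = |11.9 − 5.4| / 13.4 = 0.4851
Set Φ(δ − 1.645) = 0.85; then δ − 1.645 = Φ⁻¹(0.85) = 1.036, giving δ = 2.681.
δ = d·√(n/2) ⇒ n = 2(δ/d)² = 2 × (2.681 / 0.4851)² = 61.11.
Round up to the next whole unit.

n = 62 per group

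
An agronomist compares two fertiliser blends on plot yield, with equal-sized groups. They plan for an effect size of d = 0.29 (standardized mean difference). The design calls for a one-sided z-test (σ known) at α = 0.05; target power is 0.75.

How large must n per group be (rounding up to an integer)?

Set Φ(δ − 1.645) = 0.75; then δ − 1.645 = Φ⁻¹(0.75) = 0.674, giving δ = 2.319.
δ = d·√(n/2) ⇒ n = 2(δ/d)² = 2 × (2.319 / 0.29)² = 127.93.
Round up to the next whole unit.

n = 128 per group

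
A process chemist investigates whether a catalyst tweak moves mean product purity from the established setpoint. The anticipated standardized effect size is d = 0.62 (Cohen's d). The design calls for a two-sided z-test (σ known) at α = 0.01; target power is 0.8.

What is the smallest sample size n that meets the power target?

n = 31

For power 0.8 need Φ(δ − z_{0.005}) = 0.8, so δ = z_{0.005} + z_{0.20} = 2.576 + 0.842 = 3.417.
(The Φ(−δ − z_{α/2}) term is vanishingly small for δ > 0 and is dropped in the standard sample-size formula.)
δ = d·√n ⇒ n = (δ/d)² = (3.417 / 0.62)² = 30.38.
Rounding up, n = 31.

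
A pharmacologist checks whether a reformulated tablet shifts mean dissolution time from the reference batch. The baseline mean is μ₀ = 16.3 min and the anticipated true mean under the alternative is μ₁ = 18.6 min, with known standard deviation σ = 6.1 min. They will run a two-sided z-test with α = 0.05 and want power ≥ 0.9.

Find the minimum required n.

Standardized effect: d = |μ₁ − μ₀| / σ = |18.6 − 16.3| / 6.1 = 0.3770
Set Φ(δ − 1.960) = 0.9; then δ − 1.960 = Φ⁻¹(0.9) = 1.282, giving δ = 3.242.
(Ignoring the negligible lower-tail rejection probability gives the usual closed-form inversion.)
δ = d·√n ⇒ n = (δ/d)² = (3.242 / 0.3770)² = 73.91.
Round up to the next whole unit.

n = 74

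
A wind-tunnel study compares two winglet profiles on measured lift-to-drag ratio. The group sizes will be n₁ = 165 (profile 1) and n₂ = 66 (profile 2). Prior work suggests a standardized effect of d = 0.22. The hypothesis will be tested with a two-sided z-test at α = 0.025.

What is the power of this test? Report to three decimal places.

Power ≈ 0.233

Noncentrality parameter: δ = d / √(1/n₁ + 1/n₂) = 0.22 / √(1/165 + 1/66) = 1.5105
Critical value for a two-sided test at α = 0.025: z_{α/2} = 2.241.
Power = Φ(δ − 2.241) + Φ(−δ − 2.241) = Φ(-0.731) + Φ(-3.752) = 0.2324 + 0.0001 = 0.2325.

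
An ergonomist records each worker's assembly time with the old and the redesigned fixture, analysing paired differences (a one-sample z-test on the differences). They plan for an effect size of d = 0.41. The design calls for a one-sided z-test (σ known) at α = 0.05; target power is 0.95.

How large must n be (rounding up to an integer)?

n = 65

Set Φ(δ − 1.645) = 0.95; then δ − 1.645 = Φ⁻¹(0.95) = 1.645, giving δ = 3.290.
δ = d·√n ⇒ n = (δ/d)² = (3.290 / 0.41)² = 64.38.
Round up to the next whole unit.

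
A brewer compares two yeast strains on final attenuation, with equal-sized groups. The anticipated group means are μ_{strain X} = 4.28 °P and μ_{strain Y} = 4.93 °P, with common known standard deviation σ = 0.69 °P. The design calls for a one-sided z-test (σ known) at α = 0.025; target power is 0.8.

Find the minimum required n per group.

Standardized effect: d = |μ_{strain X} − μ_{strain Y}| / σ = |4.28 − 4.93| / 0.69 = 0.9420
For power 0.8 need Φ(δ − z_{0.025}) = 0.8, so δ = z_{0.025} + z_{0.20} = 1.960 + 0.842 = 2.802.
δ = d·√(n/2) ⇒ n = 2(δ/d)² = 2 × (2.802 / 0.9420)² = 17.69.
Rounding up, n = 18 per group.

n = 18 per group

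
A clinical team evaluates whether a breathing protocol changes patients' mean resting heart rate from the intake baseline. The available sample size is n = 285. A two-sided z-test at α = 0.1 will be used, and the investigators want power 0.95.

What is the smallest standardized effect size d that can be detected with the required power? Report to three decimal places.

d ≈ 0.195

Need Φ(δ − 1.645) = 0.95, so δ = 1.645 + 1.645 = 3.290.
(The second rejection-region term Φ(−δ − z_{α/2}) is negligible and dropped.)
δ = d·√n ⇒ d = δ/√n = 3.290/√285 = 0.1949.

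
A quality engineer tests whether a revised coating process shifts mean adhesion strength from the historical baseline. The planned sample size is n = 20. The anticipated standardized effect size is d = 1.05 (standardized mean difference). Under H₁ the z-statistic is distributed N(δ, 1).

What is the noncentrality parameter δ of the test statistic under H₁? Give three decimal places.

δ = d·√n = 1.05 × √20 = 4.6957

δ ≈ 4.696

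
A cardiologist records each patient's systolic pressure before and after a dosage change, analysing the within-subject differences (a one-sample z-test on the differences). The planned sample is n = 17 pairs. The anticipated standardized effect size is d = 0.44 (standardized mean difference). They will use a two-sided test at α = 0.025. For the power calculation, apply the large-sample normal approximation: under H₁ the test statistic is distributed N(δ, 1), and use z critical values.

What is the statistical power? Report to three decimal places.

Power ≈ 0.335

Noncentrality parameter: λ = d·√n = 0.44 × √17 = 1.8142
Critical value for a two-sided test at α = 0.025: z_{α/2} = 2.241.
Power = Φ(λ − 2.241) + Φ(−λ − 2.241) = Φ(-0.427) + Φ(-4.056) = 0.3346 + 0.0000 = 0.3346.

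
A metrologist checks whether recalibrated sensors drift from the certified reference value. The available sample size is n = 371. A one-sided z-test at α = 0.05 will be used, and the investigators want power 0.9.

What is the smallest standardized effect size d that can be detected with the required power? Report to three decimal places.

Need Φ(δ − 1.645) = 0.9, so δ = 1.645 + 1.282 = 2.926.
δ = d·√n ⇒ d = δ/√n = 2.926/√371 = 0.1519.

d ≈ 0.152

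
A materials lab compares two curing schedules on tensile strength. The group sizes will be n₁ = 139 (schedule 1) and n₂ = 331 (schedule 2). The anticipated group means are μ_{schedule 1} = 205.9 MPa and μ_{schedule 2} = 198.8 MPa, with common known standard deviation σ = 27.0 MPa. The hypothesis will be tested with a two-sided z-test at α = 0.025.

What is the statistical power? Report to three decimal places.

Standardized effect: d = |μ_{schedule 1} − μ_{schedule 2}| / σ = |205.9 − 198.8| / 27.0 = 0.2630
Noncentrality parameter: δ = d / √(1/n₁ + 1/n₂) = 0.2630 / √(1/139 + 1/331) = 2.6018
Critical value for a two-sided test at α = 0.025: z_{α/2} = 2.241.
Power = Φ(δ − 2.241) + Φ(−δ − 2.241) = Φ(0.360) + Φ(-4.843) = 0.6407 + 0.0000 = 0.6407.

Power ≈ 0.641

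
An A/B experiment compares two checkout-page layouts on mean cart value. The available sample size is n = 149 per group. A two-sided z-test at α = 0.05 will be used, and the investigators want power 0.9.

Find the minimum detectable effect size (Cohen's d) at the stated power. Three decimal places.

d ≈ 0.376

Required noncentrality: δ = z_{0.025} + z_{0.10} = 1.960 + 1.282 = 3.242.
(Lower-tail contribution to power is negligible for δ > 0.)
δ = d·√(n/2) ⇒ d = δ/√(n/2) = 3.242/√(149/2) = 0.3756.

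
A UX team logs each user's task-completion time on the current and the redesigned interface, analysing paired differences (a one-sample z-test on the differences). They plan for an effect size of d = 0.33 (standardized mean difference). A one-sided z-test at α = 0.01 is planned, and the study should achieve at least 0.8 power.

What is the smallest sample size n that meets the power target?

Set Φ(δ − 2.326) = 0.8; then δ − 2.326 = Φ⁻¹(0.8) = 0.842, giving δ = 3.168.
δ = d·√n ⇒ n = (δ/d)² = (3.168 / 0.33)² = 92.16.
Rounding up, n = 93.

n = 93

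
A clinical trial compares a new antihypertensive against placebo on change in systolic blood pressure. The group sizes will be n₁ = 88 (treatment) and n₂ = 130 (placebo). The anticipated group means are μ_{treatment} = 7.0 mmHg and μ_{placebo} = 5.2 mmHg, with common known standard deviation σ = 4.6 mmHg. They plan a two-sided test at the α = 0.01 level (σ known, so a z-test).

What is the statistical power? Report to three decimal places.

Standardized effect: d = |μ_{treatment} − μ_{placebo}| / σ = |7.0 − 5.2| / 4.6 = 0.3913
Noncentrality parameter: δ = d / √(1/n₁ + 1/n₂) = 0.3913 / √(1/88 + 1/130) = 2.8346
Two-sided α = 0.01 → critical value z_{0.005} = 2.576.
Power = Φ(δ − 2.576) + Φ(−δ − 2.576) = Φ(0.259) + Φ(-5.410) = 0.6021 + 0.0000 = 0.6021.

Power ≈ 0.602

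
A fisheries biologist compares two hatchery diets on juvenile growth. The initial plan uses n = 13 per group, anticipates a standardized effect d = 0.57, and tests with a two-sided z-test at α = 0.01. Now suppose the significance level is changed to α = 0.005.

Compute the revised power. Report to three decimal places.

Power ≈ 0.088

δ = d·√(n/2) = 0.57 × √(13/2) = 1.4532 (unchanged). New critical value: z_{0.0025} = 2.807.
Revised power = Φ(δ − 2.807) + Φ(−δ − 2.807) = Φ(-1.354) + Φ(-4.260) = 0.0879 + 0.0000 = 0.0879.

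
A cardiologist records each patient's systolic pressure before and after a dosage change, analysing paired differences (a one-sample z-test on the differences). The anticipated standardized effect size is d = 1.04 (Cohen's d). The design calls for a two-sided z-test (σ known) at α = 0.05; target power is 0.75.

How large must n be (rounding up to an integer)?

Set Φ(δ − 1.960) = 0.75; then δ − 1.960 = Φ⁻¹(0.75) = 0.674, giving δ = 2.634.
(The Φ(−δ − z_{α/2}) term is vanishingly small for δ > 0 and is dropped in the standard sample-size formula.)
δ = d·√n ⇒ n = (δ/d)² = (2.634 / 1.04)² = 6.42.
Rounding up, n = 7.

n = 7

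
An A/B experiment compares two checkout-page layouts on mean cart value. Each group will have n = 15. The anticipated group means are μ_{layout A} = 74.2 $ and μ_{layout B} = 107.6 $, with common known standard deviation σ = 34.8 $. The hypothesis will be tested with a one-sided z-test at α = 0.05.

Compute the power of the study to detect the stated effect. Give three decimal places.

Standardized effect: d = |μ_{layout A} − μ_{layout B}| / σ = |74.2 − 107.6| / 34.8 = 0.9598
Noncentrality parameter: δ = d·√(n/2) = 0.9598 × √(15/2) = 2.6284
One-sided α = 0.05 → critical value z_{0.05} = 1.645.
Power = Φ(δ − 1.645) = Φ(0.984) = 0.8373.

Power ≈ 0.837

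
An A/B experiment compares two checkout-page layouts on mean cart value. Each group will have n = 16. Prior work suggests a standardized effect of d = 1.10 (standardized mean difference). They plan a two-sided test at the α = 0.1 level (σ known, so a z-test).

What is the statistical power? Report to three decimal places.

Noncentrality parameter: δ = d·√(n/2) = 1.10 × √(16/2) = 3.1113
Two-sided α = 0.1 → critical value z_{0.05} = 1.645.
Power = Φ(δ − 1.645) + Φ(−δ − 1.645) = Φ(1.466) + Φ(-4.756) = 0.9287 + 0.0000 = 0.9287.

Power ≈ 0.929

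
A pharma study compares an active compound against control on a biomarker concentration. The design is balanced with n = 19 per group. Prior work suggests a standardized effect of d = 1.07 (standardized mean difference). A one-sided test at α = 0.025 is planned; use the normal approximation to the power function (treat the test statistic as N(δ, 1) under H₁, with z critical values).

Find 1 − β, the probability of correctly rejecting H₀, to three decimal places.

Noncentrality parameter: δ = d·√(n/2) = 1.07 × √(19/2) = 3.2980
Critical value for a one-sided test at α = 0.025: z_α = 1.960.
Power = Φ(δ − 1.960) = Φ(1.338) = 0.9096.

Power ≈ 0.910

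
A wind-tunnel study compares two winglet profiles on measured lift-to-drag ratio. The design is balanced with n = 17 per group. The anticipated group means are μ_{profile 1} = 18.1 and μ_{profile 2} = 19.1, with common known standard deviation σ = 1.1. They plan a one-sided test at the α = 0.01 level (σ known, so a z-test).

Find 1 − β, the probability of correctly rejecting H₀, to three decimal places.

Power ≈ 0.627

Standardized effect: d = |μ_{profile 1} − μ_{profile 2}| / σ = |18.1 − 19.1| / 1.1 = 0.9091
Noncentrality parameter: δ = d·√(n/2) = 0.9091 × √(17/2) = 2.6504
Critical value for a one-sided test at α = 0.01: z_α = 2.326.
Power = Φ(δ − 2.326) = Φ(0.324) = 0.6271.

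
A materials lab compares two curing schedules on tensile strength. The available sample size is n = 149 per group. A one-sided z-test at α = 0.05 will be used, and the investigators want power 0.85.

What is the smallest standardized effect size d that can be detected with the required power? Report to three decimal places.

Required noncentrality: δ = z_{0.05} + z_{0.15} = 1.645 + 1.036 = 2.681.
δ = d·√(n/2) ⇒ d = δ/√(n/2) = 2.681/√(149/2) = 0.3106.

d ≈ 0.311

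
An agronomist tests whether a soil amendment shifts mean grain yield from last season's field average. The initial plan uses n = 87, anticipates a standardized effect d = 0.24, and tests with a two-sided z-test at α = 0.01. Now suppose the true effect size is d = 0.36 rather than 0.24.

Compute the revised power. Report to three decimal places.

Power ≈ 0.783

With d = 0.36: δ = d·√n = 0.36 × √87 = 3.3579. Critical value z_{0.005} = 2.576.
Revised power = Φ(δ − 2.576) + Φ(−δ − 2.576) = Φ(0.782) + Φ(-5.934) = 0.7829 + 0.0000 = 0.7829.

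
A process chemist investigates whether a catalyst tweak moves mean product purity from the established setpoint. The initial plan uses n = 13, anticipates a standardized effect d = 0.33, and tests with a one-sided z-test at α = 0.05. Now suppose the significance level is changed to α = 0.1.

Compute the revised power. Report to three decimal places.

Power ≈ 0.463

δ = d·√n = 0.33 × √13 = 1.1898 (unchanged). New critical value: z_{0.1} = 1.282.
Revised power = Φ(δ − 1.282) = Φ(-0.092) = 0.4635.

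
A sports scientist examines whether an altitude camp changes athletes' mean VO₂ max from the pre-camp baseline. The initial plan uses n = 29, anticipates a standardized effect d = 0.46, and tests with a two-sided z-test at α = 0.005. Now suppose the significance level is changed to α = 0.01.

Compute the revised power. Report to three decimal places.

Power ≈ 0.461

δ = d·√n = 0.46 × √29 = 2.4772 (unchanged). New critical value: z_{0.005} = 2.576.
Revised power = Φ(δ − 2.576) + Φ(−δ − 2.576) = Φ(-0.099) + Φ(-5.053) = 0.4607 + 0.0000 = 0.4607.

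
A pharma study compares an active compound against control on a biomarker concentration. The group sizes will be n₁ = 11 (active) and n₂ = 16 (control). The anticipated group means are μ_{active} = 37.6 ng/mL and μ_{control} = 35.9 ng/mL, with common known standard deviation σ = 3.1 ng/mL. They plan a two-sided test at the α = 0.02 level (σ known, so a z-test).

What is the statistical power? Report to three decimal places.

Power ≈ 0.177

Standardized effect: d = |μ_{active} − μ_{control}| / σ = |37.6 − 35.9| / 3.1 = 0.5484
Noncentrality parameter: δ = d / √(1/n₁ + 1/n₂) = 0.5484 / √(1/11 + 1/16) = 1.4001
Two-sided α = 0.02 → critical value z_{0.01} = 2.326.
Power = Φ(δ − 2.326) + Φ(−δ − 2.326) = Φ(-0.926) + Φ(-3.726) = 0.1772 + 0.0001 = 0.1773.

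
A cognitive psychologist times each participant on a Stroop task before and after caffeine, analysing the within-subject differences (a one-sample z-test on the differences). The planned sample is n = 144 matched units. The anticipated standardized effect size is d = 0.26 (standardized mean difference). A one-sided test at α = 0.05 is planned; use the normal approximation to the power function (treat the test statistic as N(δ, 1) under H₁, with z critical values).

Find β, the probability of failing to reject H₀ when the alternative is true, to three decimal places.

β ≈ 0.070

Noncentrality parameter: δ = d·√n = 0.26 × √144 = 3.1200
Critical value for a one-sided test at α = 0.05: z_α = 1.645.
Power = P(Z > 1.645 − δ) = Φ(1.475) = 0.9299.
Type II error: β = 1 − power = 1 − 0.9299 = 0.0701.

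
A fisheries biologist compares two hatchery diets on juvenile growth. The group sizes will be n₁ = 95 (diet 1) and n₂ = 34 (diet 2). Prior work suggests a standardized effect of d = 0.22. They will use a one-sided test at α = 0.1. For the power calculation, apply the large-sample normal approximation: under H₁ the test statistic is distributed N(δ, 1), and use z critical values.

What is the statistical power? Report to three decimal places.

Power ≈ 0.428

Noncentrality parameter: δ = d / √(1/n₁ + 1/n₂) = 0.22 / √(1/95 + 1/34) = 1.1009
One-sided α = 0.1 → critical value z_{0.1} = 1.282.
Power = P(Z > 1.282 − δ) = Φ(-0.181) = 0.4283.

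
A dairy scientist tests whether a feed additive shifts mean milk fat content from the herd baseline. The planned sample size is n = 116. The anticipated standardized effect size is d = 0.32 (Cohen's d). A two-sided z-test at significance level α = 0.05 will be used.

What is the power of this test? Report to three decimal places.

Power ≈ 0.931

Noncentrality parameter: δ = d·√n = 0.32 × √116 = 3.4465
Critical value for a two-sided test at α = 0.05: z_{α/2} = 1.960.
Power = Φ(δ − 1.960) + Φ(−δ − 1.960) = Φ(1.487) + Φ(-5.406) = 0.9314 + 0.0000 = 0.9314.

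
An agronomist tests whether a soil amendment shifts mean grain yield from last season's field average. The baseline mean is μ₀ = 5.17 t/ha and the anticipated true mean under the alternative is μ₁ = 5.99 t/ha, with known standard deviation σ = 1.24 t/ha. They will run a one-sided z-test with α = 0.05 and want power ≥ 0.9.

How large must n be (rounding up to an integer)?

n = 20

Standardized effect: d = |μ₁ − μ₀| / σ = |5.99 − 5.17| / 1.24 = 0.6613
Set Φ(δ − 1.645) = 0.9; then δ − 1.645 = Φ⁻¹(0.9) = 1.282, giving δ = 2.926.
δ = d·√n ⇒ n = (δ/d)² = (2.926 / 0.6613)² = 19.58.
Rounding up, n = 20.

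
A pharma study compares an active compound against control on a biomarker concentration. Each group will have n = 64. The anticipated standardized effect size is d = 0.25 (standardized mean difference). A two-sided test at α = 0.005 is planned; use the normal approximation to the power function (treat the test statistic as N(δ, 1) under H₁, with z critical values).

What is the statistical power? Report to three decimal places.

Power ≈ 0.082

Noncentrality parameter: δ = d·√(n/2) = 0.25 × √(64/2) = 1.4142
Critical value for a two-sided test at α = 0.005: z_{α/2} = 2.807.
Power = Φ(δ − 2.807) + Φ(−δ − 2.807) = Φ(-1.393) + Φ(-4.221) = 0.0818 + 0.0000 = 0.0818.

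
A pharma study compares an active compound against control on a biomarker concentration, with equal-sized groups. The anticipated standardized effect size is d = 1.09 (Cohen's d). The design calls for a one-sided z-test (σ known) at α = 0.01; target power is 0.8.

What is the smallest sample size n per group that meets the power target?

For power 0.8 need Φ(δ − z_{0.01}) = 0.8, so δ = z_{0.01} + z_{0.20} = 2.326 + 0.842 = 3.168.
δ = d·√(n/2) ⇒ n = 2(δ/d)² = 2 × (3.168 / 1.09)² = 16.89.
Round up to the next whole unit.

n = 17 per group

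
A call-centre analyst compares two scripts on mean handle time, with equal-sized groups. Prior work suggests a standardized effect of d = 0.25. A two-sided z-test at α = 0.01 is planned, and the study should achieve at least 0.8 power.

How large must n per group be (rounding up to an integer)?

n = 374 per group

For power 0.8 need Φ(δ − z_{0.005}) = 0.8, so δ = z_{0.005} + z_{0.20} = 2.576 + 0.842 = 3.417.
(For δ > 0 the lower-tail rejection region contributes negligibly to power, so the one-term inversion is standard.)
δ = d·√(n/2) ⇒ n = 2(δ/d)² = 2 × (3.417 / 0.25)² = 373.73.
Rounding up, n = 374 per group.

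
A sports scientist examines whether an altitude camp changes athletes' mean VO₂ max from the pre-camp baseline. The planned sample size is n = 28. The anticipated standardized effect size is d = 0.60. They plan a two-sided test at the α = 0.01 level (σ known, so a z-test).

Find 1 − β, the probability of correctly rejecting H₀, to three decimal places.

Noncentrality parameter: δ = d·√n = 0.60 × √28 = 3.1749
Critical value for a two-sided test at α = 0.01: z_{α/2} = 2.576.
Power = Φ(δ − 2.576) + Φ(−δ − 2.576) = Φ(0.599) + Φ(-5.751) = 0.7254 + 0.0000 = 0.7254.

Power ≈ 0.725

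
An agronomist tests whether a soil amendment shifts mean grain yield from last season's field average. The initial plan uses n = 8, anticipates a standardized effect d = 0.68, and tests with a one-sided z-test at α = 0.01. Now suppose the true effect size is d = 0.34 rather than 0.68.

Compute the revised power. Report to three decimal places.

Power ≈ 0.086

With d = 0.34: δ = d·√n = 0.34 × √8 = 0.9617. Critical value z_{0.01} = 2.326.
Revised power = Φ(δ − 2.326) = Φ(-1.365) = 0.0862.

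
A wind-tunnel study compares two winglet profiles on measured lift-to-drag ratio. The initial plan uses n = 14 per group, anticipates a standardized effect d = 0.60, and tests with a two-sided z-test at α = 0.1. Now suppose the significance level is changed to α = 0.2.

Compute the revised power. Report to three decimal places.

Power ≈ 0.622

δ = d·√(n/2) = 0.60 × √(14/2) = 1.5875 (unchanged). New critical value: z_{0.1} = 1.282.
Revised power = Φ(δ − 1.282) + Φ(−δ − 1.282) = Φ(0.306) + Φ(-2.869) = 0.6202 + 0.0021 = 0.6222.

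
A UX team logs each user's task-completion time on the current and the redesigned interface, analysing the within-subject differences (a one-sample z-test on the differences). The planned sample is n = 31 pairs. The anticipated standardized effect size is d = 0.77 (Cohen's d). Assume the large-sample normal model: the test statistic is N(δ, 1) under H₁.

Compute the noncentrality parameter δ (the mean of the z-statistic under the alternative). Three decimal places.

δ = d·√n = 0.77 × √31 = 4.2872

δ ≈ 4.287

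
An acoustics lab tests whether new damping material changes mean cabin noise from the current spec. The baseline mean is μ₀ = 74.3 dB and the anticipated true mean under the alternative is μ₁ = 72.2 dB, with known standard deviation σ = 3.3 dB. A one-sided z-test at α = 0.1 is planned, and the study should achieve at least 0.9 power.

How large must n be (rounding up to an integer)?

n = 17

Standardized effect: d = |μ₁ − μ₀| / σ = |72.2 − 74.3| / 3.3 = 0.6364
Set Φ(δ − 1.282) = 0.9; then δ − 1.282 = Φ⁻¹(0.9) = 1.282, giving δ = 2.563.
δ = d·√n ⇒ n = (δ/d)² = (2.563 / 0.6364)² = 16.22.
Round up to the next whole unit.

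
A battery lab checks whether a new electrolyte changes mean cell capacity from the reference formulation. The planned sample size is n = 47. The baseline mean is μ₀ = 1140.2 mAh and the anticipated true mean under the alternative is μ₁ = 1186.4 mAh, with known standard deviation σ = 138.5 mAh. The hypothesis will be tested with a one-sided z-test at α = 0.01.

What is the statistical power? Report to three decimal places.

Standardized effect: d = |μ₁ − μ₀| / σ = |1186.4 − 1140.2| / 138.5 = 0.3336
Noncentrality parameter: δ = d·√n = 0.3336 × √47 = 2.2869
Critical value for a one-sided test at α = 0.01: z_α = 2.326.
Power = P(Z > 2.326 − δ) = Φ(-0.039) = 0.4843.

Power ≈ 0.484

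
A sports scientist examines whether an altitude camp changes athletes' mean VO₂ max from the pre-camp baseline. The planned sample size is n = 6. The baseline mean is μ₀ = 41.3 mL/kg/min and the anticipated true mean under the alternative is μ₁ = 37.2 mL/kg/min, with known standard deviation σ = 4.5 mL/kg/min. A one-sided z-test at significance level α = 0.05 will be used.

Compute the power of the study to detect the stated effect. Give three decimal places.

Standardized effect: d = |μ₁ − μ₀| / σ = |37.2 − 41.3| / 4.5 = 0.9111
Noncentrality parameter: δ = d·√n = 0.9111 × √6 = 2.2318
Critical value for a one-sided test at α = 0.05: z_α = 1.645.
Power = Φ(δ − 1.645) = Φ(0.587) = 0.7214.

Power ≈ 0.721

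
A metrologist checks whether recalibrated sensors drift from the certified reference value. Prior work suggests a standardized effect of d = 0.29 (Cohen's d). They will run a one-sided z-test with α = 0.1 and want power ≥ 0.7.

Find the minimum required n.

n = 39

Set Φ(δ − 1.282) = 0.7; then δ − 1.282 = Φ⁻¹(0.7) = 0.524, giving δ = 1.806.
δ = d·√n ⇒ n = (δ/d)² = (1.806 / 0.29)² = 38.78.
Rounding up, n = 39.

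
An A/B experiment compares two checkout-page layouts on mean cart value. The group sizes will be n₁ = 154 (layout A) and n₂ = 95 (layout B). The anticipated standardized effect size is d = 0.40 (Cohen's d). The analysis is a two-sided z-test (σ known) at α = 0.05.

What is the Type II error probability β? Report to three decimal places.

Noncentrality parameter: δ = d / √(1/n₁ + 1/n₂) = 0.40 / √(1/154 + 1/95) = 3.0661
Critical value for a two-sided test at α = 0.05: z_{α/2} = 1.960.
Power = Φ(δ − 1.960) + Φ(−δ − 1.960) = Φ(1.106) + Φ(-5.026) = 0.8657 + 0.0000 = 0.8657.
Type II error: β = 1 − power = 1 − 0.8657 = 0.1343.

β ≈ 0.134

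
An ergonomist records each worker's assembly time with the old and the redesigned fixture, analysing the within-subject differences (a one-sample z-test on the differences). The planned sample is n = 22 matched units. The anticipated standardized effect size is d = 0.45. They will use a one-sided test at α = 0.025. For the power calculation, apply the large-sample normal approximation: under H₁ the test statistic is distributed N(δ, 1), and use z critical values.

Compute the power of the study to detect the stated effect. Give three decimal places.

Noncentrality parameter: δ = d·√n = 0.45 × √22 = 2.1107
One-sided α = 0.025 → critical value z_{0.025} = 1.960.
Power = P(Z > 1.960 − δ) = Φ(0.151) = 0.5599.

Power ≈ 0.560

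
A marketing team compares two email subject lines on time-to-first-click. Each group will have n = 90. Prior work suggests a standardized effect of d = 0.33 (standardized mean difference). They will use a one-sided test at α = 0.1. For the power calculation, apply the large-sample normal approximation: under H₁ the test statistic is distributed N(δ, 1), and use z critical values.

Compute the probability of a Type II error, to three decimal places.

Noncentrality parameter: δ = d·√(n/2) = 0.33 × √(90/2) = 2.2137
Critical value for a one-sided test at α = 0.1: z_α = 1.282.
Power = Φ(δ − 1.282) = Φ(0.932) = 0.8244.
Type II error: β = 1 − power = 1 − 0.8244 = 0.1756.

β ≈ 0.176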